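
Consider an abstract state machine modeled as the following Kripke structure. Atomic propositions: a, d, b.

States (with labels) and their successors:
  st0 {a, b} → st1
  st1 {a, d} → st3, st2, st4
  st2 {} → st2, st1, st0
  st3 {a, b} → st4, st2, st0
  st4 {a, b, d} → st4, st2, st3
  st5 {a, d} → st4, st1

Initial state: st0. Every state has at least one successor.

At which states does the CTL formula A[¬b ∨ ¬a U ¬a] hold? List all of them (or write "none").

States satisfying ¬b ∨ ¬a: {st1, st2, st5}.
States satisfying ¬a: {st2}.
States satisfying A[¬b ∨ ¬a U ¬a]: {st2}.

{st2}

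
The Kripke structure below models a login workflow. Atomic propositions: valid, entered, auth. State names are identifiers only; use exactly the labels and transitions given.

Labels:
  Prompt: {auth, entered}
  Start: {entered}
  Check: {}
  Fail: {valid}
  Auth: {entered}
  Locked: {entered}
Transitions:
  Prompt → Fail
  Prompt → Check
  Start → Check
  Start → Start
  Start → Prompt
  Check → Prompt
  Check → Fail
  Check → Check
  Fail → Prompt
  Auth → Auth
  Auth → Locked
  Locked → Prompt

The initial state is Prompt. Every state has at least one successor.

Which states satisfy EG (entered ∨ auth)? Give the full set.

States satisfying entered ∨ auth: {Prompt, Start, Auth, Locked}.
States satisfying EG (entered ∨ auth): {Start, Auth}.

{Start, Auth}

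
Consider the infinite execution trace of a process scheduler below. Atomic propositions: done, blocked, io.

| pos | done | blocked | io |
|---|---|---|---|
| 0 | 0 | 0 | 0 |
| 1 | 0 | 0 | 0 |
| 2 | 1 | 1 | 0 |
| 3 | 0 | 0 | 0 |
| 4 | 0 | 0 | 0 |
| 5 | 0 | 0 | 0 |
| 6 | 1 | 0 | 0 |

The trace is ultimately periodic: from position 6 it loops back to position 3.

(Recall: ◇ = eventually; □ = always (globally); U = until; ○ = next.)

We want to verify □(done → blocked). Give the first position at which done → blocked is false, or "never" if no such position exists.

Check done → blocked at each position in order: 0 ✓, 1 ✓, 2 ✓, 3 ✓, 4 ✓, 5 ✓.
At position 6 the labels are {done}, so done → blocked is false there. This is the first violation.

6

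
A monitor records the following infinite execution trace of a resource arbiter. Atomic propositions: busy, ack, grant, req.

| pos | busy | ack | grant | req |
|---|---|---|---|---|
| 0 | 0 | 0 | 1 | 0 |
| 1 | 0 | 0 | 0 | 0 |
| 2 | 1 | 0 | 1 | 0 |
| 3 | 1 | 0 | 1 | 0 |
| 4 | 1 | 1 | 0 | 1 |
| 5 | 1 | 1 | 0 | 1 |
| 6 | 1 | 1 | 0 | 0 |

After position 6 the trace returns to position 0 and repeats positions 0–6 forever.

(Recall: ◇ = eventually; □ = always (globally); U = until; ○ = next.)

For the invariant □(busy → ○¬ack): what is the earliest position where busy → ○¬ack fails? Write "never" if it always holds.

3

Check busy → ○¬ack at each position in order: 0 ✓, 1 ✓, 2 ✓.
At position 3 the labels are {busy, grant} and the next position 4 has {ack, busy, req}, so busy → ○¬ack is false there. This is the first violation.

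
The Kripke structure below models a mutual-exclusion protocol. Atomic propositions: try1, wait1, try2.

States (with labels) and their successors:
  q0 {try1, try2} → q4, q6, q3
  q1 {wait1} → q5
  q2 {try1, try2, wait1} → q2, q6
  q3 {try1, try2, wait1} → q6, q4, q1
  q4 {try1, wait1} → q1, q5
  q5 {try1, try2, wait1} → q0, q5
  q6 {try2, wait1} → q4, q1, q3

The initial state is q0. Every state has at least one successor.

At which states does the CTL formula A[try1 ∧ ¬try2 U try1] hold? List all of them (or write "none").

States satisfying try1 ∧ ¬try2: {q4}.
States satisfying try1: {q0, q2, q3, q4, q5}.
States satisfying A[try1 ∧ ¬try2 U try1]: {q0, q2, q3, q4, q5}.

{q0, q2, q3, q4, q5}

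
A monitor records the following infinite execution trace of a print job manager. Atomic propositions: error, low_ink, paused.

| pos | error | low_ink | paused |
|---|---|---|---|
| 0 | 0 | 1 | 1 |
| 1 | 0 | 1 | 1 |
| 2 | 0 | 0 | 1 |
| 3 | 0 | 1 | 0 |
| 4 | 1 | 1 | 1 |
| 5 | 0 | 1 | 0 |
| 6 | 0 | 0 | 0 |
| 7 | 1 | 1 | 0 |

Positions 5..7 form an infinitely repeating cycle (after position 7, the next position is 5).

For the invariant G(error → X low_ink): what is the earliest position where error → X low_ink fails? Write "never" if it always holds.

never

error → X low_ink holds at every position 0..7, and those are all the positions the trace ever visits, so the invariant G(error → X low_ink) is never violated.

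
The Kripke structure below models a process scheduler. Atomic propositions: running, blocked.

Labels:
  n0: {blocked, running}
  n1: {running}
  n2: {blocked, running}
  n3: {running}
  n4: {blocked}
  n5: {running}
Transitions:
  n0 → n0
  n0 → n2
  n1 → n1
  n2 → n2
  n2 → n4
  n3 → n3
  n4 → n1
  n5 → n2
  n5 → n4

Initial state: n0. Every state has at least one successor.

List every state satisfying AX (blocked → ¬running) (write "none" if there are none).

{n1, n3, n4}

States satisfying blocked → ¬running: {n1, n3, n4, n5}.
States satisfying AX (blocked → ¬running): {n1, n3, n4}.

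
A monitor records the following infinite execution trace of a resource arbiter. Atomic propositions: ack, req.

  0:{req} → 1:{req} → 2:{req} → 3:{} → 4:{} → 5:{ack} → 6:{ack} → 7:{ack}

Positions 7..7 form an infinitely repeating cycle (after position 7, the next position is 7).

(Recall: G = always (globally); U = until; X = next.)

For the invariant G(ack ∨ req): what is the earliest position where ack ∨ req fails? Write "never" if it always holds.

3

Check ack ∨ req at each position in order: 0 ✓, 1 ✓, 2 ✓.
At position 3 the labels are {}, so ack ∨ req is false there. This is the first violation.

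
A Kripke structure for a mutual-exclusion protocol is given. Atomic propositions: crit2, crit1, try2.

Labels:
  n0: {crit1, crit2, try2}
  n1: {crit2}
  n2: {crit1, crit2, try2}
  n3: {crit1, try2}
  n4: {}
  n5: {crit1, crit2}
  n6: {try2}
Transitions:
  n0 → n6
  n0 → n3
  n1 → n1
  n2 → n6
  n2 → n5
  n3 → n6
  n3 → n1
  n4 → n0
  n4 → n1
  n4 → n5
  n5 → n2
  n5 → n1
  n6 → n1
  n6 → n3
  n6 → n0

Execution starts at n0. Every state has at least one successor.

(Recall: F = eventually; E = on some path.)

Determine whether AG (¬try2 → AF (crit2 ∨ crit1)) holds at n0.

States satisfying ¬try2 → AF (crit2 ∨ crit1): {n0, n1, n2, n3, n4, n5, n6}.
States satisfying AG (¬try2 → AF (crit2 ∨ crit1)): {n0, n1, n2, n3, n4, n5, n6}.
Every state reachable from n0 satisfies ¬try2 → AF (crit2 ∨ crit1).
n0 ∈ Sat(AG (¬try2 → AF (crit2 ∨ crit1))).

Holds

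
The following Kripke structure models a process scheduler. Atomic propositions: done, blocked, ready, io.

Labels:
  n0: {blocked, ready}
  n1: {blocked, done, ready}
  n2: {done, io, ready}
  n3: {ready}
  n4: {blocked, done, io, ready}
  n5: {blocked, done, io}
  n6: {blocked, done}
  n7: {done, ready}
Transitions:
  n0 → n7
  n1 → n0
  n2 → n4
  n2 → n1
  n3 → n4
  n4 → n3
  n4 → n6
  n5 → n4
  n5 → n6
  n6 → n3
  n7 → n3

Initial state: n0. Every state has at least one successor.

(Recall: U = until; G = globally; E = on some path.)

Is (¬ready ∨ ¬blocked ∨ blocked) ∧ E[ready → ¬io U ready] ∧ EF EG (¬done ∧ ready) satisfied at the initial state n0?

States satisfying ¬ready: {n5, n6}.
States satisfying ¬blocked: {n2, n3, n7}.
States satisfying ¬ready ∨ ¬blocked: {n2, n3, n5, n6, n7}.
States satisfying ¬ready ∨ ¬blocked ∨ blocked: {n0, n1, n2, n3, n4, n5, n6, n7}.
States satisfying ready → ¬io: {n0, n1, n3, n5, n6, n7}.
States satisfying ready: {n0, n1, n2, n3, n4, n7}.
States satisfying E[ready → ¬io U ready]: {n0, n1, n2, n3, n4, n5, n6, n7}.
States satisfying EG (¬done ∧ ready): ∅.
States satisfying EF EG (¬done ∧ ready): ∅.
States satisfying (¬ready ∨ ¬blocked ∨ blocked) ∧ E[ready → ¬io U ready] ∧ EF EG (¬done ∧ ready): ∅.
n0 ∉ Sat((¬ready ∨ ¬blocked ∨ blocked) ∧ E[ready → ¬io U ready] ∧ EF EG (¬done ∧ ready)).

No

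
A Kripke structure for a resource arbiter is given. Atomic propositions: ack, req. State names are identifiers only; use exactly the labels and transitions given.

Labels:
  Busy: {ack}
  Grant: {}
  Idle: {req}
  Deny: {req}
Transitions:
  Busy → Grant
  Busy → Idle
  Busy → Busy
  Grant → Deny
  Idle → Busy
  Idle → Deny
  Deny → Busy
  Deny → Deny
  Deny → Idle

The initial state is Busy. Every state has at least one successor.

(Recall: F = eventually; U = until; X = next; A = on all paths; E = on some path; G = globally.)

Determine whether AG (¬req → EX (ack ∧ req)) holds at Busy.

No

States satisfying ¬req → EX (ack ∧ req): {Idle, Deny}.
States satisfying AG (¬req → EX (ack ∧ req)): ∅.
Busy is reachable from Busy and violates ¬req → EX (ack ∧ req), so AG fails at Busy.
Busy ∉ Sat(AG (¬req → EX (ack ∧ req))).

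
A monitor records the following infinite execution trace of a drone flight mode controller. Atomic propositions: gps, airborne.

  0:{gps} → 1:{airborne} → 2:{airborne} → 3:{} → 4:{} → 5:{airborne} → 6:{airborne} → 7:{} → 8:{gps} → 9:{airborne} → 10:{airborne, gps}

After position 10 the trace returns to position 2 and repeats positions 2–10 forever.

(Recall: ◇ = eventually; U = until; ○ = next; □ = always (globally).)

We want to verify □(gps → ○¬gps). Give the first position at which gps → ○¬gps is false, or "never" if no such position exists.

gps → ○¬gps holds at every position 0..10, and those are all the positions the trace ever visits, so the invariant □(gps → ○¬gps) is never violated.

never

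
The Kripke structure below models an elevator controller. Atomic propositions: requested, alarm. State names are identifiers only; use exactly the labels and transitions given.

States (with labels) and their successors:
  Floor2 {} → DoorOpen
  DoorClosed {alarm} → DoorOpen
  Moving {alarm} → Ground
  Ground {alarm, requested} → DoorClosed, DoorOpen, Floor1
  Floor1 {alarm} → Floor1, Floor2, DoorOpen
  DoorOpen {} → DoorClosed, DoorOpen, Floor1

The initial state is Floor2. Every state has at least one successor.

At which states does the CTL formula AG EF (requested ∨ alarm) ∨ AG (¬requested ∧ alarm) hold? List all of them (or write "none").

{Floor2, DoorClosed, Moving, Ground, Floor1, DoorOpen}

States satisfying EF (requested ∨ alarm): {Floor2, DoorClosed, Moving, Ground, Floor1, DoorOpen}.
States satisfying AG EF (requested ∨ alarm): {Floor2, DoorClosed, Moving, Ground, Floor1, DoorOpen}.
States satisfying ¬requested ∧ alarm: {DoorClosed, Moving, Floor1}.
States satisfying AG (¬requested ∧ alarm): ∅.
States satisfying AG EF (requested ∨ alarm) ∨ AG (¬requested ∧ alarm): {Floor2, DoorClosed, Moving, Ground, Floor1, DoorOpen}.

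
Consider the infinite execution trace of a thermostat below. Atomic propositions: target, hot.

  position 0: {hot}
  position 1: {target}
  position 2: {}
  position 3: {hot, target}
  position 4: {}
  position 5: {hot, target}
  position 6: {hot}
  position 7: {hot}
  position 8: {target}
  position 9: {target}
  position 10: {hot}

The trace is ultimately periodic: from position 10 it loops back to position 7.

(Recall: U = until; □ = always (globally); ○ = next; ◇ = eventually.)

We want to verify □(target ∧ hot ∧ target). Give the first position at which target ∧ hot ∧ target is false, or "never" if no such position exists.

0

At position 0 the labels are {hot}, so target ∧ hot ∧ target is false there. This is the first violation.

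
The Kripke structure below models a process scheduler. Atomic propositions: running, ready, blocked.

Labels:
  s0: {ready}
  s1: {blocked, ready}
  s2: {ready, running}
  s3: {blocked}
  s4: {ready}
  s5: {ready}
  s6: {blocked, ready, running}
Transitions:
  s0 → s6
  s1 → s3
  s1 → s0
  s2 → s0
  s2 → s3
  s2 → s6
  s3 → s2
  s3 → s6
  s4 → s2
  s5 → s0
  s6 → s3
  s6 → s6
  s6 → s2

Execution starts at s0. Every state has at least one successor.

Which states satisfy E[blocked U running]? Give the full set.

States satisfying blocked: {s1, s3, s6}.
States satisfying running: {s2, s6}.
States satisfying E[blocked U running]: {s1, s2, s3, s6}.

{s1, s2, s3, s6}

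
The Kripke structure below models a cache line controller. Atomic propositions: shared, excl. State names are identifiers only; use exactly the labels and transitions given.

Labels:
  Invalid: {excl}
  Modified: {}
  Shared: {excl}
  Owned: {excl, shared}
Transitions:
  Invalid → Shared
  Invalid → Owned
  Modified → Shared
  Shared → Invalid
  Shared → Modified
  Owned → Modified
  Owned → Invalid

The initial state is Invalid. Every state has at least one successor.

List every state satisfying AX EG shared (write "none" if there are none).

States satisfying EG shared: ∅.
States satisfying AX EG shared: ∅.

none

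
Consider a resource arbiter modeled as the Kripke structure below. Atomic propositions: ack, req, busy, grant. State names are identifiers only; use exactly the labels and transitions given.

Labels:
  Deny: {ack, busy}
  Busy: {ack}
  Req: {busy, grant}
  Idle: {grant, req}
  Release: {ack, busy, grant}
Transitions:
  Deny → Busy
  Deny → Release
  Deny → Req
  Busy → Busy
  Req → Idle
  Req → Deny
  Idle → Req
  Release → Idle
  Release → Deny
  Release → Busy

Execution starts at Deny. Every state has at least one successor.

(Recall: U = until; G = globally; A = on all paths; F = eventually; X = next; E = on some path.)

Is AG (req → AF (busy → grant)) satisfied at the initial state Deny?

States satisfying req → AF (busy → grant): {Deny, Busy, Req, Idle, Release}.
States satisfying AG (req → AF (busy → grant)): {Deny, Busy, Req, Idle, Release}.
Every state reachable from Deny satisfies req → AF (busy → grant).
Deny ∈ Sat(AG (req → AF (busy → grant))).

Yes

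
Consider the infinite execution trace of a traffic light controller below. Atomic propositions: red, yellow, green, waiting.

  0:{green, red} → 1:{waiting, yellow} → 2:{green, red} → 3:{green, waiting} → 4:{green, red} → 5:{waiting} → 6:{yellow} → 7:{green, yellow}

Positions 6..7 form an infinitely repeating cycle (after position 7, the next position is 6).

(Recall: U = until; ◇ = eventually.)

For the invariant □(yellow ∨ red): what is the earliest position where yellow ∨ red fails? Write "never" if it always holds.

Check yellow ∨ red at each position in order: 0 ✓, 1 ✓, 2 ✓.
At position 3 the labels are {green, waiting}, so yellow ∨ red is false there. This is the first violation.

3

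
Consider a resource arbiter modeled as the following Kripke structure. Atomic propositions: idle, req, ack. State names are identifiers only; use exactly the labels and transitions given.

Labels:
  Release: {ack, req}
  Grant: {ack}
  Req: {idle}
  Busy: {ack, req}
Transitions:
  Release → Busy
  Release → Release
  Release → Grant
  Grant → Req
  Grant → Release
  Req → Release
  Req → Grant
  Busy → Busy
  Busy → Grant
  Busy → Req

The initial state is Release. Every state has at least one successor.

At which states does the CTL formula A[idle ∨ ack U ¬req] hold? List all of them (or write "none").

States satisfying idle ∨ ack: {Release, Grant, Req, Busy}.
States satisfying ¬req: {Grant, Req}.
States satisfying A[idle ∨ ack U ¬req]: {Grant, Req}.

{Grant, Req}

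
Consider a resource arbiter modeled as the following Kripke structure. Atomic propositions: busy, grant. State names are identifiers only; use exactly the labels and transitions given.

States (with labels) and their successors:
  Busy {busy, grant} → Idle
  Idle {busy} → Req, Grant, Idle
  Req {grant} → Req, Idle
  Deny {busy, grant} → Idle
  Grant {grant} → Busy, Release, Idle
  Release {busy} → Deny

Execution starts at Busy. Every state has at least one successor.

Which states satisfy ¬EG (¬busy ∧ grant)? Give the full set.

States satisfying ¬busy ∧ grant: {Req, Grant}.
States satisfying EG (¬busy ∧ grant): {Req}.
States satisfying ¬EG (¬busy ∧ grant): {Busy, Idle, Deny, Grant, Release}.

{Busy, Idle, Deny, Grant, Release}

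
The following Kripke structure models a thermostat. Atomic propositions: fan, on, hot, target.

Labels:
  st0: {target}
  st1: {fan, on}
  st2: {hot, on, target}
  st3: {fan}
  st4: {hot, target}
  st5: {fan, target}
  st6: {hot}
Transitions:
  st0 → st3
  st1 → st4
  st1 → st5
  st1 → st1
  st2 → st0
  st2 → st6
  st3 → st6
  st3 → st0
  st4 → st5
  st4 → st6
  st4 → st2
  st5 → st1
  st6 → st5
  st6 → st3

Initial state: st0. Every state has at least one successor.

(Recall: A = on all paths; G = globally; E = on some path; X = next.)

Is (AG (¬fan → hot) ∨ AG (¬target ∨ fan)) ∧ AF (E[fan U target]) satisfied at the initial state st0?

Does not hold

States satisfying ¬fan → hot: {st1, st2, st3, st4, st5, st6}.
States satisfying AG (¬fan → hot): ∅.
States satisfying ¬target ∨ fan: {st1, st3, st5, st6}.
States satisfying AG (¬target ∨ fan): ∅.
States satisfying AG (¬fan → hot) ∨ AG (¬target ∨ fan): ∅.
States satisfying E[fan U target]: {st0, st1, st2, st3, st4, st5}.
States satisfying AF (E[fan U target]): {st0, st1, st2, st3, st4, st5, st6}.
States satisfying (AG (¬fan → hot) ∨ AG (¬target ∨ fan)) ∧ AF (E[fan U target]): ∅.
st0 ∉ Sat((AG (¬fan → hot) ∨ AG (¬target ∨ fan)) ∧ AF (E[fan U target])).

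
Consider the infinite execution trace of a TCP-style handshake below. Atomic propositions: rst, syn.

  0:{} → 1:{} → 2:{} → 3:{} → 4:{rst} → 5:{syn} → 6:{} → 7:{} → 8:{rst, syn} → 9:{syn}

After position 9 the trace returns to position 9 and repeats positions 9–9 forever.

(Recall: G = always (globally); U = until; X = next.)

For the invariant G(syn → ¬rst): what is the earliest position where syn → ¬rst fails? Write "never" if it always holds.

Check syn → ¬rst at each position in order: 0 ✓, 1 ✓, 2 ✓, 3 ✓, 4 ✓, 5 ✓, 6 ✓, 7 ✓.
At position 8 the labels are {rst, syn}, so syn → ¬rst is false there. This is the first violation.

8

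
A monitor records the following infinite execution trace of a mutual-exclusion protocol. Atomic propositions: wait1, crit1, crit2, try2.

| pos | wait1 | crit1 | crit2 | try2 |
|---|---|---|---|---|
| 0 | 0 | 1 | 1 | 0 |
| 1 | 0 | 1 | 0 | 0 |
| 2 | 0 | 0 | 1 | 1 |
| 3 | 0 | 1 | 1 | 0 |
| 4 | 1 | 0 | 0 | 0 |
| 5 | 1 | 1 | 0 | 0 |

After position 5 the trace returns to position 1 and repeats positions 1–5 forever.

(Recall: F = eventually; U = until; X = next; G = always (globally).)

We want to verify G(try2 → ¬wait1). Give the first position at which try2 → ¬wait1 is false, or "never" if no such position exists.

never

try2 → ¬wait1 holds at every position 0..5, and those are all the positions the trace ever visits, so the invariant G(try2 → ¬wait1) is never violated.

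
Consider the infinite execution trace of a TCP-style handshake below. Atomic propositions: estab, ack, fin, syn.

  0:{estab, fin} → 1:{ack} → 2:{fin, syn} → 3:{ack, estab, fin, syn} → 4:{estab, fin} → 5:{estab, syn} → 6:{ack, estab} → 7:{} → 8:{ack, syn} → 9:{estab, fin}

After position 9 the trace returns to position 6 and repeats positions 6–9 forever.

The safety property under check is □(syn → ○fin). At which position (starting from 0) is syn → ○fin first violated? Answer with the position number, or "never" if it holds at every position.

5

Check syn → ○fin at each position in order: 0 ✓, 1 ✓, 2 ✓, 3 ✓, 4 ✓.
At position 5 the labels are {estab, syn} and the next position 6 has {ack, estab}, so syn → ○fin is false there. This is the first violation.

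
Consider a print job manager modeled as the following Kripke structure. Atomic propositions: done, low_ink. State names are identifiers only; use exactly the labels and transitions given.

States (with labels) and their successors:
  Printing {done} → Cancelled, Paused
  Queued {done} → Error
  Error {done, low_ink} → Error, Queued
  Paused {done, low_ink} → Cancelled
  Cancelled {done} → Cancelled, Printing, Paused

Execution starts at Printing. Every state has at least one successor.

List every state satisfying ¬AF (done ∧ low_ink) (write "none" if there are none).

States satisfying done ∧ low_ink: {Error, Paused}.
States satisfying AF (done ∧ low_ink): {Queued, Error, Paused}.
States satisfying ¬AF (done ∧ low_ink): {Printing, Cancelled}.

{Printing, Cancelled}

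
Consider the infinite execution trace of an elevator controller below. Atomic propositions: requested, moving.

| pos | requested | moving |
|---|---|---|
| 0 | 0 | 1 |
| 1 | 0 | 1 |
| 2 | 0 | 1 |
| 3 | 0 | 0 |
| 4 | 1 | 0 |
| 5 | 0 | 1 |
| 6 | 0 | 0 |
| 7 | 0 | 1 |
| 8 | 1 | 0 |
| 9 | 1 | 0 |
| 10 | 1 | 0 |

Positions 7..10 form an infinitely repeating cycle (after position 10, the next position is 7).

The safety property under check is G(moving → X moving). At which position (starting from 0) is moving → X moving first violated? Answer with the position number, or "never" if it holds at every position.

Check moving → X moving at each position in order: 0 ✓, 1 ✓.
At position 2 the labels are {moving} and the next position 3 has {}, so moving → X moving is false there. This is the first violation.

2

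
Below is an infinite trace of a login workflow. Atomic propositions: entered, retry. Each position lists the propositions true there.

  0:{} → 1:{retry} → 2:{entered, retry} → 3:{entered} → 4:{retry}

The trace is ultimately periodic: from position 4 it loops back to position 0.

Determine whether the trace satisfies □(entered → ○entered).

Does not hold

entered → ○entered must hold at every position from 0 onward. It fails at position 3, so □(entered → ○entered) is false.
Positions where entered holds: 2, 3.
Check ○entered at each: 2→ok, 3→fails.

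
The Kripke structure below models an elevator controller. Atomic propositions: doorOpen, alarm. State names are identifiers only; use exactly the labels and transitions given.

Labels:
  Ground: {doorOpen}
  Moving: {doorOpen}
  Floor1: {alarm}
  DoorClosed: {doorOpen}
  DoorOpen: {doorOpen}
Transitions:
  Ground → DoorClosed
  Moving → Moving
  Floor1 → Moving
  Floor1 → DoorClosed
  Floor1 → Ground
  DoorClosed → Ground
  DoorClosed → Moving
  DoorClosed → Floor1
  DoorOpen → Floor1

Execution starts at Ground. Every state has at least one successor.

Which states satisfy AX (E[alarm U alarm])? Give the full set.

{DoorOpen}

States satisfying E[alarm U alarm]: {Floor1}.
States satisfying AX (E[alarm U alarm]): {DoorOpen}.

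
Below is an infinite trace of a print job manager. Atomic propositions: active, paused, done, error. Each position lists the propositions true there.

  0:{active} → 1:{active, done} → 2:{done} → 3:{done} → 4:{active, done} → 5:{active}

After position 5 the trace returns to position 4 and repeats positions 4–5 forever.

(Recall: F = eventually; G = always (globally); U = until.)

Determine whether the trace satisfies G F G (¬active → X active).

F G (¬active → X active) holds at every position 0..5, and those are all positions ever visited, so G F G (¬active → X active) holds.

Yes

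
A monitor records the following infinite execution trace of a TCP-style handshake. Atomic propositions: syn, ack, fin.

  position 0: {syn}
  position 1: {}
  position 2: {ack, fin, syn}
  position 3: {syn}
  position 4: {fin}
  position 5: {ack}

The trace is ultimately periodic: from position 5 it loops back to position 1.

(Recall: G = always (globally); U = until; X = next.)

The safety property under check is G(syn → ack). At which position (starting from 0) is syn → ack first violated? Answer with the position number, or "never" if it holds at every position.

At position 0 the labels are {syn}, so syn → ack is false there. This is the first violation.

0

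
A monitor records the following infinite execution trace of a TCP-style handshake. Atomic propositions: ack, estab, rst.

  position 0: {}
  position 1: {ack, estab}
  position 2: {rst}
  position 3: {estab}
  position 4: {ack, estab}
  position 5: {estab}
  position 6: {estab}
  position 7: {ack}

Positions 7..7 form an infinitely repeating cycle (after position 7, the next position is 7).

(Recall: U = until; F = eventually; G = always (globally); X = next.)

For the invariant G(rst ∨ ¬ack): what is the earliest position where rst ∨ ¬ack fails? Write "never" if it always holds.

Check rst ∨ ¬ack at each position in order: 0 ✓.
At position 1 the labels are {ack, estab}, so rst ∨ ¬ack is false there. This is the first violation.

1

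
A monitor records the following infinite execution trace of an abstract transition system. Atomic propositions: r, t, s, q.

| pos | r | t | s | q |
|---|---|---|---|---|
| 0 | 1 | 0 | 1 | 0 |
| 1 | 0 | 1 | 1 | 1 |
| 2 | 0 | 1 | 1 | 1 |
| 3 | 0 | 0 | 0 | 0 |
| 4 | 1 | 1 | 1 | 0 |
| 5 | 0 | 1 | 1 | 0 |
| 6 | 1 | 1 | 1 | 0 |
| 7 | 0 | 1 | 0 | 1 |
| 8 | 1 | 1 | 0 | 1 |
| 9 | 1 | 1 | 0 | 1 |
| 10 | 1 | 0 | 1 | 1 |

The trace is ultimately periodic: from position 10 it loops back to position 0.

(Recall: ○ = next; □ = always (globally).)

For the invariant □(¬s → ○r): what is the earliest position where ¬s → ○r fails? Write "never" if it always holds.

never

¬s → ○r holds at every position 0..10, and those are all the positions the trace ever visits, so the invariant □(¬s → ○r) is never violated.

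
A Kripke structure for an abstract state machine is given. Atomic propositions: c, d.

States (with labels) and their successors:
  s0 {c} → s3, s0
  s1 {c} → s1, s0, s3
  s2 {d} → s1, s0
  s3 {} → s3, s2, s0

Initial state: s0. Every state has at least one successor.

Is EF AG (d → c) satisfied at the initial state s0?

States satisfying AG (d → c): ∅.
States satisfying EF AG (d → c): ∅.
No suitable path/successor from s0 witnesses the formula.
s0 ∉ Sat(EF AG (d → c)).

Does not hold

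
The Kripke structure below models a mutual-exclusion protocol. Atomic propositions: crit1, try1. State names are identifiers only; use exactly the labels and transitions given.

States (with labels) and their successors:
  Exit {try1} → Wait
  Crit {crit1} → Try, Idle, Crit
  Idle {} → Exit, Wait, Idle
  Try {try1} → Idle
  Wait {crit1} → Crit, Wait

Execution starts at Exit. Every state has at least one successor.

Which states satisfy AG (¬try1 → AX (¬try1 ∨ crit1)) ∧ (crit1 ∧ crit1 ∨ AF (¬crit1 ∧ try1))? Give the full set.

none

States satisfying ¬try1 → AX (¬try1 ∨ crit1): {Exit, Try, Wait}.
States satisfying AG (¬try1 → AX (¬try1 ∨ crit1)): ∅.
States satisfying crit1 ∧ crit1: {Crit, Wait}.
States satisfying ¬crit1 ∧ try1: {Exit, Try}.
States satisfying AF (¬crit1 ∧ try1): {Exit, Try}.
States satisfying crit1 ∧ crit1 ∨ AF (¬crit1 ∧ try1): {Exit, Crit, Try, Wait}.
States satisfying AG (¬try1 → AX (¬try1 ∨ crit1)) ∧ (crit1 ∧ crit1 ∨ AF (¬crit1 ∧ try1)): ∅.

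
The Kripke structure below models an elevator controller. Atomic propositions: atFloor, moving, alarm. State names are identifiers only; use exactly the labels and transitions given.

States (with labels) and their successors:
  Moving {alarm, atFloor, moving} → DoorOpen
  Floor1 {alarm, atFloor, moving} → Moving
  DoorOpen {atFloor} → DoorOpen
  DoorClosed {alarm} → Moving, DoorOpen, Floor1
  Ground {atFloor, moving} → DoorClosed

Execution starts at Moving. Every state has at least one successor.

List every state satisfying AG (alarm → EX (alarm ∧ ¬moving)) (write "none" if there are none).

States satisfying alarm → EX (alarm ∧ ¬moving): {DoorOpen, Ground}.
States satisfying AG (alarm → EX (alarm ∧ ¬moving)): {DoorOpen}.

{DoorOpen}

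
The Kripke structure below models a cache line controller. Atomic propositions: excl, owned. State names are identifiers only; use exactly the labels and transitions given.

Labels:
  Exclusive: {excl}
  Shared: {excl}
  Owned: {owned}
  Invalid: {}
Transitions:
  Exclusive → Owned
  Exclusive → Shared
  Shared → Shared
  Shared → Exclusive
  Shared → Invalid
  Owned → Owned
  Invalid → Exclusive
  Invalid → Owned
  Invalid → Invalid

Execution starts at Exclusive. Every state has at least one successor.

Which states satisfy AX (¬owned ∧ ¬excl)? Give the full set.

States satisfying ¬owned ∧ ¬excl: {Invalid}.
States satisfying AX (¬owned ∧ ¬excl): ∅.

none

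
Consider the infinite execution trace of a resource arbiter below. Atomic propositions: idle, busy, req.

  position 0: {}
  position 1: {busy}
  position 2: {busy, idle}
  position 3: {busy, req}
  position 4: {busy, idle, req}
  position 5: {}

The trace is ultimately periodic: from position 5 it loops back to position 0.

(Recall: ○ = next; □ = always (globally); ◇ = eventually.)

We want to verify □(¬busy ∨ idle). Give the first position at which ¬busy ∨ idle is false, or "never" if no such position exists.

1

Check ¬busy ∨ idle at each position in order: 0 ✓.
At position 1 the labels are {busy}, so ¬busy ∨ idle is false there. This is the first violation.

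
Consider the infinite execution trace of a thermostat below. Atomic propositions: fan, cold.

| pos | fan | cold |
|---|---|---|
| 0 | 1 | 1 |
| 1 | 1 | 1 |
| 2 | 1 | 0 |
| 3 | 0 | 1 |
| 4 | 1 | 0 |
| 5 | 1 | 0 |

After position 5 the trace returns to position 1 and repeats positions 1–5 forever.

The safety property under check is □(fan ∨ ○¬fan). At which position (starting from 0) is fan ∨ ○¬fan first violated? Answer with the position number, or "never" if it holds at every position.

3

Check fan ∨ ○¬fan at each position in order: 0 ✓, 1 ✓, 2 ✓.
At position 3 the labels are {cold} and the next position 4 has {fan}, so fan ∨ ○¬fan is false there. This is the first violation.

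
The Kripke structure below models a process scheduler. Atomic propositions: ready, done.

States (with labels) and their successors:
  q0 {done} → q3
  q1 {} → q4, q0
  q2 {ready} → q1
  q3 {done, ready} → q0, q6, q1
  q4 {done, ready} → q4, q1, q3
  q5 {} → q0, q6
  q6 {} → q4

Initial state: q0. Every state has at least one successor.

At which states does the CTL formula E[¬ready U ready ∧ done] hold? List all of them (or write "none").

States satisfying ¬ready: {q0, q1, q5, q6}.
States satisfying ready ∧ done: {q3, q4}.
States satisfying E[¬ready U ready ∧ done]: {q0, q1, q3, q4, q5, q6}.

{q0, q1, q3, q4, q5, q6}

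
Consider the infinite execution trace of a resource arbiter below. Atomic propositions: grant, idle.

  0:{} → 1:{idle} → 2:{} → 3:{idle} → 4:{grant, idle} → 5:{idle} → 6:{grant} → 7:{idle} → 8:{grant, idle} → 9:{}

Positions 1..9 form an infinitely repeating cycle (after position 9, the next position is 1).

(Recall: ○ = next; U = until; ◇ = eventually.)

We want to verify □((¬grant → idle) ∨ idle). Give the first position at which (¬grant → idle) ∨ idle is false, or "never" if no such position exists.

0

At position 0 the labels are {}, so (¬grant → idle) ∨ idle is false there. This is the first violation.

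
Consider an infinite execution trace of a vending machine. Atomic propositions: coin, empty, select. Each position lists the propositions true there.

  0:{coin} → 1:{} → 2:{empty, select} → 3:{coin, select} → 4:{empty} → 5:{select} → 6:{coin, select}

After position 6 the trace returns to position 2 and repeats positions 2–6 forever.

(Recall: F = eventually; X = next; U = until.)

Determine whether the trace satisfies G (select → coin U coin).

select → coin U coin must hold at every position from 0 onward. It fails at position 2, so G (select → coin U coin) is false.
Positions where select holds: 2, 3, 5, 6.
Check coin U coin at each: 2→fails, 3→ok, 5→fails, 6→ok.

No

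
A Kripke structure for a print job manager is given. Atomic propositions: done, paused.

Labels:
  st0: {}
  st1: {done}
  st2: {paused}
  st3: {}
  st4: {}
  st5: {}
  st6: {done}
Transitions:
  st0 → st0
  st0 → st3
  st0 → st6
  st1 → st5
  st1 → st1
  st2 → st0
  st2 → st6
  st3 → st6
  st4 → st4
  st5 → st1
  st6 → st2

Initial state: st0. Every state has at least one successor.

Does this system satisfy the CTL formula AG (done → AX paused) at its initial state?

Holds

States satisfying done → AX paused: {st0, st2, st3, st4, st5, st6}.
States satisfying AG (done → AX paused): {st0, st2, st3, st4, st6}.
Every state reachable from st0 satisfies done → AX paused.
st0 ∈ Sat(AG (done → AX paused)).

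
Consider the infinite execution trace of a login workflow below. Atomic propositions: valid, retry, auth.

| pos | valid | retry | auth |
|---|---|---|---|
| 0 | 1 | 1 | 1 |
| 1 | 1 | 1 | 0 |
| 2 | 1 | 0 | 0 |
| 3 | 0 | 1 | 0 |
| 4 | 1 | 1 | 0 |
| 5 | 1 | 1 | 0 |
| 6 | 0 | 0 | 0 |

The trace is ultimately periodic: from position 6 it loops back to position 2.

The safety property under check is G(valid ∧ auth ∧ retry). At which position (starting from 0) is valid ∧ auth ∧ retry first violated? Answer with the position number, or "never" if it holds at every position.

Check valid ∧ auth ∧ retry at each position in order: 0 ✓.
At position 1 the labels are {retry, valid}, so valid ∧ auth ∧ retry is false there. This is the first violation.

1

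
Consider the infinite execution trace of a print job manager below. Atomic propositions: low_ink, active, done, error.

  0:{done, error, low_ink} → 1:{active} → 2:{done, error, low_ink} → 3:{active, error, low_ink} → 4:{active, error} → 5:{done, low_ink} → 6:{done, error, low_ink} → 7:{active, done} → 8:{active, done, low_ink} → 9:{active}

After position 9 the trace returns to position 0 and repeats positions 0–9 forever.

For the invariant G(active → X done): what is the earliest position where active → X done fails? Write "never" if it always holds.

3

Check active → X done at each position in order: 0 ✓, 1 ✓, 2 ✓.
At position 3 the labels are {active, error, low_ink} and the next position 4 has {active, error}, so active → X done is false there. This is the first violation.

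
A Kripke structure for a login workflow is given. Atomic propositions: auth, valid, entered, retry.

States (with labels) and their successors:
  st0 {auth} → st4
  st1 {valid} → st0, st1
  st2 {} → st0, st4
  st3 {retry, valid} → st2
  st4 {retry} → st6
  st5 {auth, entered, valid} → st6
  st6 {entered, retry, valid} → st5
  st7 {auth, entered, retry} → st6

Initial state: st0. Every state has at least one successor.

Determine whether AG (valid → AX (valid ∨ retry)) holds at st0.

Yes

States satisfying valid → AX (valid ∨ retry): {st0, st2, st4, st5, st6, st7}.
States satisfying AG (valid → AX (valid ∨ retry)): {st0, st2, st4, st5, st6, st7}.
Every state reachable from st0 satisfies valid → AX (valid ∨ retry).
st0 ∈ Sat(AG (valid → AX (valid ∨ retry))).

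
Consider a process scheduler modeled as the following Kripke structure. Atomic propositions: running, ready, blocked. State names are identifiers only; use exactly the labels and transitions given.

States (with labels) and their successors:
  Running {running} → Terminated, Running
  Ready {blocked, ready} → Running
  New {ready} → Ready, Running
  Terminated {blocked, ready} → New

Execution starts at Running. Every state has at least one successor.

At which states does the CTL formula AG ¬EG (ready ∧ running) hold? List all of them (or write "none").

{Running, Ready, New, Terminated}

States satisfying ¬EG (ready ∧ running): {Running, Ready, New, Terminated}.
States satisfying AG ¬EG (ready ∧ running): {Running, Ready, New, Terminated}.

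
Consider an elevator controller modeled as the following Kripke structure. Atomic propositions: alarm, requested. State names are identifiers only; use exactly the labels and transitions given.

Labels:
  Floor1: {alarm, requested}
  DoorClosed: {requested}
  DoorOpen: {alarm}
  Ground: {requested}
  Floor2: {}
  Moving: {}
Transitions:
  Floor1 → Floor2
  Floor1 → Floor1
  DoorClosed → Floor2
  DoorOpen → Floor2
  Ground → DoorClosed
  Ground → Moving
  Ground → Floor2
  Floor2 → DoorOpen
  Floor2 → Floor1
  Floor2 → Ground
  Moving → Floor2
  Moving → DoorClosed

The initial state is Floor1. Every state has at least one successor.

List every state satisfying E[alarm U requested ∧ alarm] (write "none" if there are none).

States satisfying alarm: {Floor1, DoorOpen}.
States satisfying requested ∧ alarm: {Floor1}.
States satisfying E[alarm U requested ∧ alarm]: {Floor1}.

{Floor1}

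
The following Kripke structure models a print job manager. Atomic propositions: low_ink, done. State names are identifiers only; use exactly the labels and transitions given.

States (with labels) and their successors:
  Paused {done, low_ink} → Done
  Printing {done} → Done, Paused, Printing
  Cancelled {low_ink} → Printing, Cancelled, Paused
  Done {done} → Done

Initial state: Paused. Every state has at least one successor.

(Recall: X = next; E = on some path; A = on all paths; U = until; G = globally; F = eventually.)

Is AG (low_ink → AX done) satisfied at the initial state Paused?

States satisfying low_ink → AX done: {Paused, Printing, Done}.
States satisfying AG (low_ink → AX done): {Paused, Printing, Done}.
Every state reachable from Paused satisfies low_ink → AX done.
Paused ∈ Sat(AG (low_ink → AX done)).

Satisfied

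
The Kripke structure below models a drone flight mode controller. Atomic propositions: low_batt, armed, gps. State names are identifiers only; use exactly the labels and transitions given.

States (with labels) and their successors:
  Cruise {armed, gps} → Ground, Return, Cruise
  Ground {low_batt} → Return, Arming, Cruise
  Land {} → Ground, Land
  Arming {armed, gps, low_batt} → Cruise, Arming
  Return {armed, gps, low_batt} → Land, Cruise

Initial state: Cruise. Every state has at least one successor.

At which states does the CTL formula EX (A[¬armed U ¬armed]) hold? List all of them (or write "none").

{Cruise, Land, Return}

States satisfying A[¬armed U ¬armed]: {Ground, Land}.
States satisfying EX (A[¬armed U ¬armed]): {Cruise, Land, Return}.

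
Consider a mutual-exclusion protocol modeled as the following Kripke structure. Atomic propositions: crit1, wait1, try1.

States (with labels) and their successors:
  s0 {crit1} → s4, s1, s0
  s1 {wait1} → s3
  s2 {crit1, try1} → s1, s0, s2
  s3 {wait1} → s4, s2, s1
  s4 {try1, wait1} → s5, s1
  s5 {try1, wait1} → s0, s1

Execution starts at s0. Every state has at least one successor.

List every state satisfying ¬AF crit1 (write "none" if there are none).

States satisfying crit1: {s0, s2}.
States satisfying AF crit1: {s0, s2}.
States satisfying ¬AF crit1: {s1, s3, s4, s5}.

{s1, s3, s4, s5}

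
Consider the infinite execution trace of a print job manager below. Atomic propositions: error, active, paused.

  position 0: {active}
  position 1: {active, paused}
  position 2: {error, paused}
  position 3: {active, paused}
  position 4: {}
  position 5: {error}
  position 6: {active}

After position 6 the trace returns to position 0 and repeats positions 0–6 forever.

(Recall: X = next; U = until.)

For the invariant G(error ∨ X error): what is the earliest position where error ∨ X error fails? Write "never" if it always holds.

At position 0 the labels are {active} and the next position 1 has {active, paused}, so error ∨ X error is false there. This is the first violation.

0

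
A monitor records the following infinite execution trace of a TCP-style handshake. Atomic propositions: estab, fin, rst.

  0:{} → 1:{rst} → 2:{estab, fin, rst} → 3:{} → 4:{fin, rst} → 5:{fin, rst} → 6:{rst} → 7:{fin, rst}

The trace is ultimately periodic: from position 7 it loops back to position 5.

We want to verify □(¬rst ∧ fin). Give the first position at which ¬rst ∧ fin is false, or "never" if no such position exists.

0

At position 0 the labels are {}, so ¬rst ∧ fin is false there. This is the first violation.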